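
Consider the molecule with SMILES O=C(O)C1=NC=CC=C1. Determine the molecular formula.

C6H5NO2

Walk through each heavy atom and fill implicit hydrogens from standard valence (C 4, N 3, O 2, S 2, halogen 1):
  atom 1: O, bond orders sum to 2 (valence 2) → 0 H
  atom 2: C, bond orders sum to 4 (valence 4) → 0 H
  atom 3: O, bond orders sum to 1 (valence 2) → 1 H
  atom 4: C, bond orders sum to 4 (valence 4) → 0 H
  atom 5: N, bond orders sum to 3 (valence 3) → 0 H
  atom 6: C, bond orders sum to 3 (valence 4) → 1 H
  atom 7: C, bond orders sum to 3 (valence 4) → 1 H
  atom 8: C, bond orders sum to 3 (valence 4) → 1 H
  atom 9: C, bond orders sum to 3 (valence 4) → 1 H
Totals → C:6, H:5, N:1, O:2.
In Hill order: C6H5NO2.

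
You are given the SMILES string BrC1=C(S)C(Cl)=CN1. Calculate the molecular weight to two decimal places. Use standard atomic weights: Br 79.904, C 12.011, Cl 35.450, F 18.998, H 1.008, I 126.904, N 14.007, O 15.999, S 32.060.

First, the molecular formula is C4H3BrClNS (counting implicit H from valence).
  Br: 1 × 79.904 = 79.904
  C: 4 × 12.011 = 48.044
  Cl: 1 × 35.450 = 35.450
  H: 3 × 1.008 = 3.024
  N: 1 × 14.007 = 14.007
  S: 1 × 32.060 = 32.060
Sum: 1×79.904 + 4×12.011 + 1×35.450 + 3×1.008 + 1×14.007 + 1×32.060 = 212.489 → 212.49 g/mol.

212.49 g/mol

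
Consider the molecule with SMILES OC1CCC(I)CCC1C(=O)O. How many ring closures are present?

In SMILES, each pair of matching ring-closure digits denotes one ring-closing bond; the number of such bonds equals the number of independent rings.
Ring-closure bonds here: 1.

1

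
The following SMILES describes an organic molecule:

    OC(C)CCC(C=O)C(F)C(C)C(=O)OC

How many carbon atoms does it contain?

11

Count every carbon token in the SMILES (each C, including those in ring-closure positions and inside branches).
Carbon count: 11.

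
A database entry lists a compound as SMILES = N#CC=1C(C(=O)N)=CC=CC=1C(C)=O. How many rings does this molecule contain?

In SMILES, each pair of matching ring-closure digits denotes one ring-closing bond; the number of such bonds equals the number of independent rings.
Ring-closure bonds here: 1.

1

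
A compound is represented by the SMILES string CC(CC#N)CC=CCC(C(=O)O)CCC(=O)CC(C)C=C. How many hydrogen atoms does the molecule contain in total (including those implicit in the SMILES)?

Walk through each heavy atom and fill implicit hydrogens from standard valence (C 4, N 3, O 2, S 2, halogen 1):
  atom 1: C, bond orders sum to 1 (valence 4) → 3 H
  atom 2: C, bond orders sum to 3 (valence 4) → 1 H
  atom 3: C, bond orders sum to 2 (valence 4) → 2 H
  atom 4: C, bond orders sum to 4 (valence 4) → 0 H
  atom 5: N, bond orders sum to 3 (valence 3) → 0 H
  atom 6: C, bond orders sum to 2 (valence 4) → 2 H
  atom 7: C, bond orders sum to 3 (valence 4) → 1 H
  atom 8: C, bond orders sum to 3 (valence 4) → 1 H
  atom 9: C, bond orders sum to 2 (valence 4) → 2 H
  atom 10: C, bond orders sum to 3 (valence 4) → 1 H
  atom 11: C, bond orders sum to 4 (valence 4) → 0 H
  atom 12: O, bond orders sum to 2 (valence 2) → 0 H
  atom 13: O, bond orders sum to 1 (valence 2) → 1 H
  atom 14: C, bond orders sum to 2 (valence 4) → 2 H
  atom 15: C, bond orders sum to 2 (valence 4) → 2 H
  atom 16: C, bond orders sum to 4 (valence 4) → 0 H
  atom 17: O, bond orders sum to 2 (valence 2) → 0 H
  atom 18: C, bond orders sum to 2 (valence 4) → 2 H
  atom 19: C, bond orders sum to 3 (valence 4) → 1 H
  atom 20: C, bond orders sum to 1 (valence 4) → 3 H
  atom 21: C, bond orders sum to 3 (valence 4) → 1 H
  atom 22: C, bond orders sum to 2 (valence 4) → 2 H
Total hydrogens: 27.

27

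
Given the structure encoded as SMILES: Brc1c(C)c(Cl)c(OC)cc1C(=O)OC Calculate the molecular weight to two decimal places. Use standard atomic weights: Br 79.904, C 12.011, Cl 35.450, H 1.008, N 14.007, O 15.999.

First, the molecular formula is C10H10BrClO3 (counting implicit H from valence).
  Br: 1 × 79.904 = 79.904
  C: 10 × 12.011 = 120.110
  Cl: 1 × 35.450 = 35.450
  H: 10 × 1.008 = 10.080
  O: 3 × 15.999 = 47.997
Sum: 1×79.904 + 10×12.011 + 1×35.450 + 10×1.008 + 3×15.999 = 293.541 → 293.54 g/mol.

293.54 g/mol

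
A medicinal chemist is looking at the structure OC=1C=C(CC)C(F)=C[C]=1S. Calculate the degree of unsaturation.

Molecular formula: C8H9FOS.
DoU = (2C + 2 + N − H − X) / 2, where X is the halogen count and O/S are ignored.
    = (2·8 + 2 + 0 − 9 − 1) / 2 = 8 / 2 = 4.

4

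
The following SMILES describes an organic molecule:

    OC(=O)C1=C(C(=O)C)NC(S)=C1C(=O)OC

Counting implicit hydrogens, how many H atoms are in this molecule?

9

Walk through each heavy atom and fill implicit hydrogens from standard valence (C 4, N 3, O 2, S 2, halogen 1):
  atom 1: O, bond orders sum to 1 (valence 2) → 1 H
  atom 2: C, bond orders sum to 4 (valence 4) → 0 H
  atom 3: O, bond orders sum to 2 (valence 2) → 0 H
  atom 4: C, bond orders sum to 4 (valence 4) → 0 H
  atom 5: C, bond orders sum to 4 (valence 4) → 0 H
  atom 6: C, bond orders sum to 4 (valence 4) → 0 H
  atom 7: O, bond orders sum to 2 (valence 2) → 0 H
  atom 8: C, bond orders sum to 1 (valence 4) → 3 H
  atom 9: N, bond orders sum to 2 (valence 3) → 1 H
  atom 10: C, bond orders sum to 4 (valence 4) → 0 H
  atom 11: S, bond orders sum to 1 (valence 2) → 1 H
  atom 12: C, bond orders sum to 4 (valence 4) → 0 H
  atom 13: C, bond orders sum to 4 (valence 4) → 0 H
  atom 14: O, bond orders sum to 2 (valence 2) → 0 H
  atom 15: O, bond orders sum to 2 (valence 2) → 0 H
  atom 16: C, bond orders sum to 1 (valence 4) → 3 H
Total hydrogens: 9.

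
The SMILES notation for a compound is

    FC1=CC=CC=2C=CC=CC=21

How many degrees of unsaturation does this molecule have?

7

Degree of unsaturation = (number of rings) + (number of π bonds).
Ring closures in the SMILES: 2.
π bonds: 5 double bonds (each 1 DoU) → 5 DoU from unsaturation.
Total DoU = 2 + 5 = 7.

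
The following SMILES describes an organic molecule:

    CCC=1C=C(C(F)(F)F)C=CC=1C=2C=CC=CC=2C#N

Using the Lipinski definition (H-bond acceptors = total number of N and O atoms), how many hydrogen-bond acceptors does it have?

1

N atoms: 1; O atoms: 0.
Lipinski HBA = 1 + 0 = 1.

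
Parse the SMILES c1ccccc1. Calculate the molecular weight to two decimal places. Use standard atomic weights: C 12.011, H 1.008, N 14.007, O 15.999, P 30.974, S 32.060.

78.11 g/mol

First, the molecular formula is C6H6 (counting implicit H from valence).
  C: 6 × 12.011 = 72.066
  H: 6 × 1.008 = 6.048
Sum: 6×12.011 + 6×1.008 = 78.114 → 78.11 g/mol.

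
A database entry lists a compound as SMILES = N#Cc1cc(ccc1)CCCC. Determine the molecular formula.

Walk through each heavy atom and fill implicit hydrogens from standard valence (C 4, N 3, O 2, S 2, halogen 1); for lowercase aromatic atoms, an aromatic c carries 1 H when it has two neighbours and 0 H with three, and aromatic n carries 0 H:
  atom 1: N, bond orders sum to 3 (valence 3) → 0 H
  atom 2: C, bond orders sum to 4 (valence 4) → 0 H
  atom 3: aromatic c, 3 neighbours → 0 H
  atom 4: aromatic c, 2 neighbours → 1 H
  atom 5: aromatic c, 3 neighbours → 0 H
  atom 6: aromatic c, 2 neighbours → 1 H
  atom 7: aromatic c, 2 neighbours → 1 H
  atom 8: aromatic c, 2 neighbours → 1 H
  atom 9: C, bond orders sum to 2 (valence 4) → 2 H
  atom 10: C, bond orders sum to 2 (valence 4) → 2 H
  atom 11: C, bond orders sum to 2 (valence 4) → 2 H
  atom 12: C, bond orders sum to 1 (valence 4) → 3 H
Totals → C:11, H:13, N:1.

C11H13N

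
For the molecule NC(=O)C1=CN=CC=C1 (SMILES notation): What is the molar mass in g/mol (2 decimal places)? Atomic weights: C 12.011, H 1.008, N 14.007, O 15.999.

122.13 g/mol

First, the molecular formula is C6H6N2O (counting implicit H from valence).
  C: 6 × 12.011 = 72.066
  H: 6 × 1.008 = 6.048
  N: 2 × 14.007 = 28.014
  O: 1 × 15.999 = 15.999
Sum: 6×12.011 + 6×1.008 + 2×14.007 + 1×15.999 = 122.127 → 122.13 g/mol.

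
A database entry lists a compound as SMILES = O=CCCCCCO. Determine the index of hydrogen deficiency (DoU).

1

Molecular formula: C6H12O2.
DoU = (2C + 2 + N − H − X) / 2, where X is the halogen count and O/S are ignored.
    = (2·6 + 2 + 0 − 12 − 0) / 2 = 2 / 2 = 1.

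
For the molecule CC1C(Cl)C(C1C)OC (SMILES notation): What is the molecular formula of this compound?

Walk through each heavy atom and fill implicit hydrogens from standard valence (C 4, N 3, O 2, S 2, halogen 1):
  atom 1: C, bond orders sum to 1 (valence 4) → 3 H
  atom 2: C, bond orders sum to 3 (valence 4) → 1 H
  atom 3: C, bond orders sum to 3 (valence 4) → 1 H
  atom 4: Cl (halogen, monovalent) → 0 H
  atom 5: C, bond orders sum to 3 (valence 4) → 1 H
  atom 6: C, bond orders sum to 3 (valence 4) → 1 H
  atom 7: C, bond orders sum to 1 (valence 4) → 3 H
  atom 8: O, bond orders sum to 2 (valence 2) → 0 H
  atom 9: C, bond orders sum to 1 (valence 4) → 3 H
Totals → C:7, H:13, Cl:1, O:1.
In Hill order: C7H13ClO.

C7H13ClO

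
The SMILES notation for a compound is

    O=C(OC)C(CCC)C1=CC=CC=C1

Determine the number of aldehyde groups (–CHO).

0

Scan the SMILES for the aldehyde motif — none present.
Groups that are present: 1 ester.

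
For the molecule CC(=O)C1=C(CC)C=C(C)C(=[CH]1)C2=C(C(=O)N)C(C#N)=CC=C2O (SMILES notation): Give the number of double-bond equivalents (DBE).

12

Molecular formula: C19H18N2O3.
DoU = (2C + 2 + N − H − X) / 2, where X is the halogen count and O/S are ignored.
    = (2·19 + 2 + 2 − 18 − 0) / 2 = 24 / 2 = 12.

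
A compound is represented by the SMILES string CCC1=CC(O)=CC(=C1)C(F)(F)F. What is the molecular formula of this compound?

C9H9F3O

Walk through each heavy atom and fill implicit hydrogens from standard valence (C 4, N 3, O 2, S 2, halogen 1):
  atom 1: C, bond orders sum to 1 (valence 4) → 3 H
  atom 2: C, bond orders sum to 2 (valence 4) → 2 H
  atom 3: C, bond orders sum to 4 (valence 4) → 0 H
  atom 4: C, bond orders sum to 3 (valence 4) → 1 H
  atom 5: C, bond orders sum to 4 (valence 4) → 0 H
  atom 6: O, bond orders sum to 1 (valence 2) → 1 H
  atom 7: C, bond orders sum to 3 (valence 4) → 1 H
  atom 8: C, bond orders sum to 4 (valence 4) → 0 H
  atom 9: C, bond orders sum to 3 (valence 4) → 1 H
  atom 10: C, bond orders sum to 4 (valence 4) → 0 H
  atom 11: F (halogen, monovalent) → 0 H
  atom 12: F (halogen, monovalent) → 0 H
  atom 13: F (halogen, monovalent) → 0 H
Totals → C:9, H:9, F:3, O:1.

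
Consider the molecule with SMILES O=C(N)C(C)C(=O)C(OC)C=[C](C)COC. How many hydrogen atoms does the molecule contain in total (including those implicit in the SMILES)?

19

Walk through each heavy atom and fill implicit hydrogens from standard valence (C 4, N 3, O 2, S 2, halogen 1):
  atom 1: O, bond orders sum to 2 (valence 2) → 0 H
  atom 2: C, bond orders sum to 4 (valence 4) → 0 H
  atom 3: N, bond orders sum to 1 (valence 3) → 2 H
  atom 4: C, bond orders sum to 3 (valence 4) → 1 H
  atom 5: C, bond orders sum to 1 (valence 4) → 3 H
  atom 6: C, bond orders sum to 4 (valence 4) → 0 H
  atom 7: O, bond orders sum to 2 (valence 2) → 0 H
  atom 8: C, bond orders sum to 3 (valence 4) → 1 H
  atom 9: O, bond orders sum to 2 (valence 2) → 0 H
  atom 10: C, bond orders sum to 1 (valence 4) → 3 H
  atom 11: C, bond orders sum to 3 (valence 4) → 1 H
  atom 12: C with explicit H count 0
  atom 13: C, bond orders sum to 1 (valence 4) → 3 H
  atom 14: C, bond orders sum to 2 (valence 4) → 2 H
  atom 15: O, bond orders sum to 2 (valence 2) → 0 H
  atom 16: C, bond orders sum to 1 (valence 4) → 3 H
Total hydrogens: 19.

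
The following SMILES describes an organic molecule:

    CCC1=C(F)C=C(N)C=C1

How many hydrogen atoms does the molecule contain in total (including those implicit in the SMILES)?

Walk through each heavy atom and fill implicit hydrogens from standard valence (C 4, N 3, O 2, S 2, halogen 1):
  atom 1: C, bond orders sum to 1 (valence 4) → 3 H
  atom 2: C, bond orders sum to 2 (valence 4) → 2 H
  atom 3: C, bond orders sum to 4 (valence 4) → 0 H
  atom 4: C, bond orders sum to 4 (valence 4) → 0 H
  atom 5: F (halogen, monovalent) → 0 H
  atom 6: C, bond orders sum to 3 (valence 4) → 1 H
  atom 7: C, bond orders sum to 4 (valence 4) → 0 H
  atom 8: N, bond orders sum to 1 (valence 3) → 2 H
  atom 9: C, bond orders sum to 3 (valence 4) → 1 H
  atom 10: C, bond orders sum to 3 (valence 4) → 1 H
Total hydrogens: 10.

10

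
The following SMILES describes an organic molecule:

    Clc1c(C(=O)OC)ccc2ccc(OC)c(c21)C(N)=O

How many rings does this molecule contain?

2

In SMILES, each pair of matching ring-closure digits denotes one ring-closing bond; the number of such bonds equals the number of independent rings.
Ring-closure bonds here: 2.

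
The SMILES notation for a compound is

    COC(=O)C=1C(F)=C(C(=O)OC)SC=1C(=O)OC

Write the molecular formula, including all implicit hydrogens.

Walk through each heavy atom and fill implicit hydrogens from standard valence (C 4, N 3, O 2, S 2, halogen 1):
  atom 1: C, bond orders sum to 1 (valence 4) → 3 H
  atom 2: O, bond orders sum to 2 (valence 2) → 0 H
  atom 3: C, bond orders sum to 4 (valence 4) → 0 H
  atom 4: O, bond orders sum to 2 (valence 2) → 0 H
  atom 5: C, bond orders sum to 4 (valence 4) → 0 H
  atom 6: C, bond orders sum to 4 (valence 4) → 0 H
  atom 7: F (halogen, monovalent) → 0 H
  atom 8: C, bond orders sum to 4 (valence 4) → 0 H
  atom 9: C, bond orders sum to 4 (valence 4) → 0 H
  atom 10: O, bond orders sum to 2 (valence 2) → 0 H
  atom 11: O, bond orders sum to 2 (valence 2) → 0 H
  atom 12: C, bond orders sum to 1 (valence 4) → 3 H
  atom 13: S, bond orders sum to 2 (valence 2) → 0 H
  atom 14: C, bond orders sum to 4 (valence 4) → 0 H
  atom 15: C, bond orders sum to 4 (valence 4) → 0 H
  atom 16: O, bond orders sum to 2 (valence 2) → 0 H
  atom 17: O, bond orders sum to 2 (valence 2) → 0 H
  atom 18: C, bond orders sum to 1 (valence 4) → 3 H
Totals → C:10, H:9, F:1, O:6, S:1.
In Hill order: C10H9FO6S.

C10H9FO6S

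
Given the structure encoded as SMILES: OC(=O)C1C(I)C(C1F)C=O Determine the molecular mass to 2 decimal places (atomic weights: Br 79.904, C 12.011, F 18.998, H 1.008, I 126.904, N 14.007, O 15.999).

272.01 g/mol

First, the molecular formula is C6H6FIO3 (counting implicit H from valence).
  C: 6 × 12.011 = 72.066
  F: 1 × 18.998 = 18.998
  H: 6 × 1.008 = 6.048
  I: 1 × 126.904 = 126.904
  O: 3 × 15.999 = 47.997
Sum: 6×12.011 + 1×18.998 + 6×1.008 + 1×126.904 + 3×15.999 = 272.013 → 272.01 g/mol.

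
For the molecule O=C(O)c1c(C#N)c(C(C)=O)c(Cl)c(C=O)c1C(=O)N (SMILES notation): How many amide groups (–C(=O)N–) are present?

1

The amide motif appears at heavy-atom position 18 in the SMILES.
Other groups present: 1 aldehyde, 1 carboxylic acid, 1 ketone, 1 nitrile.
Amide count: 1.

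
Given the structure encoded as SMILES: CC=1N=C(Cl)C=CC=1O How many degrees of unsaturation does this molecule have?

Degree of unsaturation = (number of rings) + (number of π bonds).
Ring closures in the SMILES: 1.
π bonds: 3 double bonds (each 1 DoU) → 3 DoU from unsaturation.
Total DoU = 1 + 3 = 4.

4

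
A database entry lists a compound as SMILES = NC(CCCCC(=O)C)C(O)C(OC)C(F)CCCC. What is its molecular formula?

C15H30FNO3

Walk through each heavy atom and fill implicit hydrogens from standard valence (C 4, N 3, O 2, S 2, halogen 1):
  atom 1: N, bond orders sum to 1 (valence 3) → 2 H
  atom 2: C, bond orders sum to 3 (valence 4) → 1 H
  atom 3: C, bond orders sum to 2 (valence 4) → 2 H
  atom 4: C, bond orders sum to 2 (valence 4) → 2 H
  atom 5: C, bond orders sum to 2 (valence 4) → 2 H
  atom 6: C, bond orders sum to 2 (valence 4) → 2 H
  atom 7: C, bond orders sum to 4 (valence 4) → 0 H
  atom 8: O, bond orders sum to 2 (valence 2) → 0 H
  atom 9: C, bond orders sum to 1 (valence 4) → 3 H
  atom 10: C, bond orders sum to 3 (valence 4) → 1 H
  atom 11: O, bond orders sum to 1 (valence 2) → 1 H
  atom 12: C, bond orders sum to 3 (valence 4) → 1 H
  atom 13: O, bond orders sum to 2 (valence 2) → 0 H
  atom 14: C, bond orders sum to 1 (valence 4) → 3 H
  atom 15: C, bond orders sum to 3 (valence 4) → 1 H
  atom 16: F (halogen, monovalent) → 0 H
  atom 17: C, bond orders sum to 2 (valence 4) → 2 H
  atom 18: C, bond orders sum to 2 (valence 4) → 2 H
  atom 19: C, bond orders sum to 2 (valence 4) → 2 H
  atom 20: C, bond orders sum to 1 (valence 4) → 3 H
Totals → C:15, H:30, F:1, N:1, O:3.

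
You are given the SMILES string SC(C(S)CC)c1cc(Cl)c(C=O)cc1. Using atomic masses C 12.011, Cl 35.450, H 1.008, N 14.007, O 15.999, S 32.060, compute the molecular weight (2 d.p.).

260.79 g/mol

First, the molecular formula is C11H13ClOS2 (counting implicit H from valence).
  C: 11 × 12.011 = 132.121
  Cl: 1 × 35.450 = 35.450
  H: 13 × 1.008 = 13.104
  O: 1 × 15.999 = 15.999
  S: 2 × 32.060 = 64.120
Sum: 11×12.011 + 1×35.450 + 13×1.008 + 1×15.999 + 2×32.060 = 260.794 → 260.79 g/mol.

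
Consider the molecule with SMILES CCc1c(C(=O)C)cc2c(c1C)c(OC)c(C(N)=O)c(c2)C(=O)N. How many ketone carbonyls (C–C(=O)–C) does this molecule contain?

1

The ketone motif appears at heavy-atom position 5 in the SMILES.
Other groups present: 2 amide, 1 ether.
Ketone count: 1.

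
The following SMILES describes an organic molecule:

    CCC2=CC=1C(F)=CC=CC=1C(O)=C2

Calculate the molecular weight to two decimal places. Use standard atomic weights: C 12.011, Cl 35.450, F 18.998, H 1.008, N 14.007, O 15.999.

190.22 g/mol

First, the molecular formula is C12H11FO (counting implicit H from valence).
  C: 12 × 12.011 = 144.132
  F: 1 × 18.998 = 18.998
  H: 11 × 1.008 = 11.088
  O: 1 × 15.999 = 15.999
Sum: 12×12.011 + 1×18.998 + 11×1.008 + 1×15.999 = 190.217 → 190.22 g/mol.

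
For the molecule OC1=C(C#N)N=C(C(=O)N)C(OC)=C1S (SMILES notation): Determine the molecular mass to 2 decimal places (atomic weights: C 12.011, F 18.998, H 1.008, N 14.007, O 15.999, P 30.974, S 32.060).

225.22 g/mol

First, the molecular formula is C8H7N3O3S (counting implicit H from valence).
  C: 8 × 12.011 = 96.088
  H: 7 × 1.008 = 7.056
  N: 3 × 14.007 = 42.021
  O: 3 × 15.999 = 47.997
  S: 1 × 32.060 = 32.060
Sum: 8×12.011 + 7×1.008 + 3×14.007 + 3×15.999 + 1×32.060 = 225.222 → 225.22 g/mol.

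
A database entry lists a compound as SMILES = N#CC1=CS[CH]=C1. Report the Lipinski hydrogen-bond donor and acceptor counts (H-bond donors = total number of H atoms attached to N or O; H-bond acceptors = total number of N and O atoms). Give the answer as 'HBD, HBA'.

0, 1

Donors: find every N or O and count the H atoms it carries.
  atom 1 (N): bond orders sum to 3 → 0 H
Lipinski HBD = 0.
Acceptors: N atoms = 1, O atoms = 0 → HBA = 1.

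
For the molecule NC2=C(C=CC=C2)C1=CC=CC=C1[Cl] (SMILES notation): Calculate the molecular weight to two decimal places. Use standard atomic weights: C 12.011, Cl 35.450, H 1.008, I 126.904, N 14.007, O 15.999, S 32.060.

First, the molecular formula is C12H10ClN (counting implicit H from valence).
  C: 12 × 12.011 = 144.132
  Cl: 1 × 35.450 = 35.450
  H: 10 × 1.008 = 10.080
  N: 1 × 14.007 = 14.007
Sum: 12×12.011 + 1×35.450 + 10×1.008 + 1×14.007 = 203.669 → 203.67 g/mol.

203.67 g/mol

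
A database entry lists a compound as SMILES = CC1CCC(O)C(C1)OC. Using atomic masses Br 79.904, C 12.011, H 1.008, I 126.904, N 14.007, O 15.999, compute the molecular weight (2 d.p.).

First, the molecular formula is C8H16O2 (counting implicit H from valence).
  C: 8 × 12.011 = 96.088
  H: 16 × 1.008 = 16.128
  O: 2 × 15.999 = 31.998
Sum: 8×12.011 + 16×1.008 + 2×15.999 = 144.214 → 144.21 g/mol.

144.21 g/mol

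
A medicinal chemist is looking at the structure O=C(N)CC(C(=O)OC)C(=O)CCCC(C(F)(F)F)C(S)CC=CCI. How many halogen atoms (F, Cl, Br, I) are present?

Halogen atoms appear at heavy-atom positions 17, 18, 19, 26 (3×F, 1×I).
Other groups present: 1 alkene, 1 amide, 1 ester, 1 ketone, 1 thiol.
Halogen count: 4.

4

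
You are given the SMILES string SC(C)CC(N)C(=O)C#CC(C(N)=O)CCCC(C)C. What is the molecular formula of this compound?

Walk through each heavy atom and fill implicit hydrogens from standard valence (C 4, N 3, O 2, S 2, halogen 1):
  atom 1: S, bond orders sum to 1 (valence 2) → 1 H
  atom 2: C, bond orders sum to 3 (valence 4) → 1 H
  atom 3: C, bond orders sum to 1 (valence 4) → 3 H
  atom 4: C, bond orders sum to 2 (valence 4) → 2 H
  atom 5: C, bond orders sum to 3 (valence 4) → 1 H
  atom 6: N, bond orders sum to 1 (valence 3) → 2 H
  atom 7: C, bond orders sum to 4 (valence 4) → 0 H
  atom 8: O, bond orders sum to 2 (valence 2) → 0 H
  atom 9: C, bond orders sum to 4 (valence 4) → 0 H
  atom 10: C, bond orders sum to 4 (valence 4) → 0 H
  atom 11: C, bond orders sum to 3 (valence 4) → 1 H
  atom 12: C, bond orders sum to 4 (valence 4) → 0 H
  atom 13: N, bond orders sum to 1 (valence 3) → 2 H
  atom 14: O, bond orders sum to 2 (valence 2) → 0 H
  atom 15: C, bond orders sum to 2 (valence 4) → 2 H
  atom 16: C, bond orders sum to 2 (valence 4) → 2 H
  atom 17: C, bond orders sum to 2 (valence 4) → 2 H
  atom 18: C, bond orders sum to 3 (valence 4) → 1 H
  atom 19: C, bond orders sum to 1 (valence 4) → 3 H
  atom 20: C, bond orders sum to 1 (valence 4) → 3 H
Totals → C:15, H:26, N:2, O:2, S:1.

C15H26N2O2S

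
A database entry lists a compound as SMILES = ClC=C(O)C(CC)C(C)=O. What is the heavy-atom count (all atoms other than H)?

10

Every atom symbol written in the SMILES (organic subset) is one heavy atom; implicit H are not written.
Heavy atoms by element → C:7, Cl:1, O:2.
Total: 10.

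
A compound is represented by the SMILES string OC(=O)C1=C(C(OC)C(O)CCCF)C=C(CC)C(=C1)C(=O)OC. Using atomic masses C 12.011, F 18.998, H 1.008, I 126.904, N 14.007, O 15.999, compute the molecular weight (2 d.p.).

First, the molecular formula is C17H23FO6 (counting implicit H from valence).
  C: 17 × 12.011 = 204.187
  F: 1 × 18.998 = 18.998
  H: 23 × 1.008 = 23.184
  O: 6 × 15.999 = 95.994
Sum: 17×12.011 + 1×18.998 + 23×1.008 + 6×15.999 = 342.363 → 342.36 g/mol.

342.36 g/mol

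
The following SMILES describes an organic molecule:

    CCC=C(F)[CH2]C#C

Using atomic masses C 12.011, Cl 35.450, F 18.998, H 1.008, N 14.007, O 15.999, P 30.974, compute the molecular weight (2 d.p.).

First, the molecular formula is C7H9F (counting implicit H from valence).
  C: 7 × 12.011 = 84.077
  F: 1 × 18.998 = 18.998
  H: 9 × 1.008 = 9.072
Sum: 7×12.011 + 1×18.998 + 9×1.008 = 112.147 → 112.15 g/mol.

112.15 g/mol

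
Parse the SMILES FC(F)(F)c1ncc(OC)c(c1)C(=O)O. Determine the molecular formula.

C8H6F3NO3

Walk through each heavy atom and fill implicit hydrogens from standard valence (C 4, N 3, O 2, S 2, halogen 1); for lowercase aromatic atoms, an aromatic c carries 1 H when it has two neighbours and 0 H with three, and aromatic n carries 0 H:
  atom 1: F (halogen, monovalent) → 0 H
  atom 2: C, bond orders sum to 4 (valence 4) → 0 H
  atom 3: F (halogen, monovalent) → 0 H
  atom 4: F (halogen, monovalent) → 0 H
  atom 5: aromatic c, 3 neighbours → 0 H
  atom 6: aromatic n, 2 neighbours → 0 H
  atom 7: aromatic c, 2 neighbours → 1 H
  atom 8: aromatic c, 3 neighbours → 0 H
  atom 9: O, bond orders sum to 2 (valence 2) → 0 H
  atom 10: C, bond orders sum to 1 (valence 4) → 3 H
  atom 11: aromatic c, 3 neighbours → 0 H
  atom 12: aromatic c, 2 neighbours → 1 H
  atom 13: C, bond orders sum to 4 (valence 4) → 0 H
  atom 14: O, bond orders sum to 2 (valence 2) → 0 H
  atom 15: O, bond orders sum to 1 (valence 2) → 1 H
Totals → C:8, H:6, F:3, N:1, O:3.
In Hill order: C8H6F3NO3.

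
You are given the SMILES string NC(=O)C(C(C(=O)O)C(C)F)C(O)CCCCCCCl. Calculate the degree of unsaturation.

Molecular formula: C13H23ClFNO4.
DoU = (2C + 2 + N − H − X) / 2, where X is the halogen count and O/S are ignored.
    = (2·13 + 2 + 1 − 23 − 2) / 2 = 4 / 2 = 2.

2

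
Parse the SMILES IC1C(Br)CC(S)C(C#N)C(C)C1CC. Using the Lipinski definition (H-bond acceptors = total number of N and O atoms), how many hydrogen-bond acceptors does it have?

1

N atoms: 1; O atoms: 0.
Lipinski HBA = 1 + 0 = 1.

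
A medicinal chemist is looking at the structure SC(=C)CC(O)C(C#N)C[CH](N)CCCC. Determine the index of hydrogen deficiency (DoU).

Molecular formula: C12H22N2OS.
DoU = (2C + 2 + N − H − X) / 2, where X is the halogen count and O/S are ignored.
    = (2·12 + 2 + 2 − 22 − 0) / 2 = 6 / 2 = 3.

3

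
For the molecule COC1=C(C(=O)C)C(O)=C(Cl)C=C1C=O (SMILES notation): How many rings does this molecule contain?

In SMILES, each pair of matching ring-closure digits denotes one ring-closing bond; the number of such bonds equals the number of independent rings.
Ring-closure bonds here: 1.

1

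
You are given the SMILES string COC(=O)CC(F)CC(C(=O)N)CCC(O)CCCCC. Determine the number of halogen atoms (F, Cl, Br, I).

1

Halogen atoms appear at heavy-atom position 7 (1×F).
Other groups present: 1 amide, 1 ester, 1 hydroxyl.
Halogen count: 1.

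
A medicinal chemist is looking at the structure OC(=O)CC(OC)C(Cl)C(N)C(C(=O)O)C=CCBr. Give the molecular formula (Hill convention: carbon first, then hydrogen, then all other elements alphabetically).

C11H17BrClNO5

Walk through each heavy atom and fill implicit hydrogens from standard valence (C 4, N 3, O 2, S 2, halogen 1):
  atom 1: O, bond orders sum to 1 (valence 2) → 1 H
  atom 2: C, bond orders sum to 4 (valence 4) → 0 H
  atom 3: O, bond orders sum to 2 (valence 2) → 0 H
  atom 4: C, bond orders sum to 2 (valence 4) → 2 H
  atom 5: C, bond orders sum to 3 (valence 4) → 1 H
  atom 6: O, bond orders sum to 2 (valence 2) → 0 H
  atom 7: C, bond orders sum to 1 (valence 4) → 3 H
  atom 8: C, bond orders sum to 3 (valence 4) → 1 H
  atom 9: Cl (halogen, monovalent) → 0 H
  atom 10: C, bond orders sum to 3 (valence 4) → 1 H
  atom 11: N, bond orders sum to 1 (valence 3) → 2 H
  atom 12: C, bond orders sum to 3 (valence 4) → 1 H
  atom 13: C, bond orders sum to 4 (valence 4) → 0 H
  atom 14: O, bond orders sum to 2 (valence 2) → 0 H
  atom 15: O, bond orders sum to 1 (valence 2) → 1 H
  atom 16: C, bond orders sum to 3 (valence 4) → 1 H
  atom 17: C, bond orders sum to 3 (valence 4) → 1 H
  atom 18: C, bond orders sum to 2 (valence 4) → 2 H
  atom 19: Br (halogen, monovalent) → 0 H
Totals → C:11, H:17, Br:1, Cl:1, N:1, O:5.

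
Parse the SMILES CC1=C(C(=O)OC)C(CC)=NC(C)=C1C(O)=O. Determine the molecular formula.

Walk through each heavy atom and fill implicit hydrogens from standard valence (C 4, N 3, O 2, S 2, halogen 1):
  atom 1: C, bond orders sum to 1 (valence 4) → 3 H
  atom 2: C, bond orders sum to 4 (valence 4) → 0 H
  atom 3: C, bond orders sum to 4 (valence 4) → 0 H
  atom 4: C, bond orders sum to 4 (valence 4) → 0 H
  atom 5: O, bond orders sum to 2 (valence 2) → 0 H
  atom 6: O, bond orders sum to 2 (valence 2) → 0 H
  atom 7: C, bond orders sum to 1 (valence 4) → 3 H
  atom 8: C, bond orders sum to 4 (valence 4) → 0 H
  atom 9: C, bond orders sum to 2 (valence 4) → 2 H
  atom 10: C, bond orders sum to 1 (valence 4) → 3 H
  atom 11: N, bond orders sum to 3 (valence 3) → 0 H
  atom 12: C, bond orders sum to 4 (valence 4) → 0 H
  atom 13: C, bond orders sum to 1 (valence 4) → 3 H
  atom 14: C, bond orders sum to 4 (valence 4) → 0 H
  atom 15: C, bond orders sum to 4 (valence 4) → 0 H
  atom 16: O, bond orders sum to 1 (valence 2) → 1 H
  atom 17: O, bond orders sum to 2 (valence 2) → 0 H
Totals → C:12, H:15, N:1, O:4.

C12H15NO4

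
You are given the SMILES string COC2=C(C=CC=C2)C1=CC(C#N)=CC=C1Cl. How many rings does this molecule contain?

In SMILES, each pair of matching ring-closure digits denotes one ring-closing bond; the number of such bonds equals the number of independent rings.
Ring-closure bonds here: 2.

2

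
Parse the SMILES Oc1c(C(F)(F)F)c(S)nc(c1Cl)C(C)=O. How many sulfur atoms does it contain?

Scan the SMILES for S atoms (remember two-letter symbols like Cl and Br are single atoms).
Sulfur count: 1.

1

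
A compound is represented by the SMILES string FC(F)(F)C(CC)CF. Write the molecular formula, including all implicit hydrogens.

Walk through each heavy atom and fill implicit hydrogens from standard valence (C 4, N 3, O 2, S 2, halogen 1):
  atom 1: F (halogen, monovalent) → 0 H
  atom 2: C, bond orders sum to 4 (valence 4) → 0 H
  atom 3: F (halogen, monovalent) → 0 H
  atom 4: F (halogen, monovalent) → 0 H
  atom 5: C, bond orders sum to 3 (valence 4) → 1 H
  atom 6: C, bond orders sum to 2 (valence 4) → 2 H
  atom 7: C, bond orders sum to 1 (valence 4) → 3 H
  atom 8: C, bond orders sum to 2 (valence 4) → 2 H
  atom 9: F (halogen, monovalent) → 0 H
Totals → C:5, H:8, F:4.
In Hill order: C5H8F4.

C5H8F4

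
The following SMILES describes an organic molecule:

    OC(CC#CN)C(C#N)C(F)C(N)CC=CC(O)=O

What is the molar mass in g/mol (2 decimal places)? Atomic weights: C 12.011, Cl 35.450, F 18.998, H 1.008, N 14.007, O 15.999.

269.28 g/mol

First, the molecular formula is C12H16FN3O3 (counting implicit H from valence).
  C: 12 × 12.011 = 144.132
  F: 1 × 18.998 = 18.998
  H: 16 × 1.008 = 16.128
  N: 3 × 14.007 = 42.021
  O: 3 × 15.999 = 47.997
Sum: 12×12.011 + 1×18.998 + 16×1.008 + 3×14.007 + 3×15.999 = 269.276 → 269.28 g/mol.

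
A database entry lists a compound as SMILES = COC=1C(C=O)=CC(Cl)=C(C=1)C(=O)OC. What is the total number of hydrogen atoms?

9

Walk through each heavy atom and fill implicit hydrogens from standard valence (C 4, N 3, O 2, S 2, halogen 1):
  atom 1: C, bond orders sum to 1 (valence 4) → 3 H
  atom 2: O, bond orders sum to 2 (valence 2) → 0 H
  atom 3: C, bond orders sum to 4 (valence 4) → 0 H
  atom 4: C, bond orders sum to 4 (valence 4) → 0 H
  atom 5: C, bond orders sum to 3 (valence 4) → 1 H
  atom 6: O, bond orders sum to 2 (valence 2) → 0 H
  atom 7: C, bond orders sum to 3 (valence 4) → 1 H
  atom 8: C, bond orders sum to 4 (valence 4) → 0 H
  atom 9: Cl (halogen, monovalent) → 0 H
  atom 10: C, bond orders sum to 4 (valence 4) → 0 H
  atom 11: C, bond orders sum to 3 (valence 4) → 1 H
  atom 12: C, bond orders sum to 4 (valence 4) → 0 H
  atom 13: O, bond orders sum to 2 (valence 2) → 0 H
  atom 14: O, bond orders sum to 2 (valence 2) → 0 H
  atom 15: C, bond orders sum to 1 (valence 4) → 3 H
Total hydrogens: 9.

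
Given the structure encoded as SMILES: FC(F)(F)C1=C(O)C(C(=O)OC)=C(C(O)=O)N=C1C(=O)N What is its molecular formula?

Walk through each heavy atom and fill implicit hydrogens from standard valence (C 4, N 3, O 2, S 2, halogen 1):
  atom 1: F (halogen, monovalent) → 0 H
  atom 2: C, bond orders sum to 4 (valence 4) → 0 H
  atom 3: F (halogen, monovalent) → 0 H
  atom 4: F (halogen, monovalent) → 0 H
  atom 5: C, bond orders sum to 4 (valence 4) → 0 H
  atom 6: C, bond orders sum to 4 (valence 4) → 0 H
  atom 7: O, bond orders sum to 1 (valence 2) → 1 H
  atom 8: C, bond orders sum to 4 (valence 4) → 0 H
  atom 9: C, bond orders sum to 4 (valence 4) → 0 H
  atom 10: O, bond orders sum to 2 (valence 2) → 0 H
  atom 11: O, bond orders sum to 2 (valence 2) → 0 H
  atom 12: C, bond orders sum to 1 (valence 4) → 3 H
  atom 13: C, bond orders sum to 4 (valence 4) → 0 H
  atom 14: C, bond orders sum to 4 (valence 4) → 0 H
  atom 15: O, bond orders sum to 1 (valence 2) → 1 H
  atom 16: O, bond orders sum to 2 (valence 2) → 0 H
  atom 17: N, bond orders sum to 3 (valence 3) → 0 H
  atom 18: C, bond orders sum to 4 (valence 4) → 0 H
  atom 19: C, bond orders sum to 4 (valence 4) → 0 H
  atom 20: O, bond orders sum to 2 (valence 2) → 0 H
  atom 21: N, bond orders sum to 1 (valence 3) → 2 H
Totals → C:10, H:7, F:3, N:2, O:6.

C10H7F3N2O6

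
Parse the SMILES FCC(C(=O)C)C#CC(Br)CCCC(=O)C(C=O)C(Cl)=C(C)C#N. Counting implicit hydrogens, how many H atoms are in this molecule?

18

Walk through each heavy atom and fill implicit hydrogens from standard valence (C 4, N 3, O 2, S 2, halogen 1):
  atom 1: F (halogen, monovalent) → 0 H
  atom 2: C, bond orders sum to 2 (valence 4) → 2 H
  atom 3: C, bond orders sum to 3 (valence 4) → 1 H
  atom 4: C, bond orders sum to 4 (valence 4) → 0 H
  atom 5: O, bond orders sum to 2 (valence 2) → 0 H
  atom 6: C, bond orders sum to 1 (valence 4) → 3 H
  atom 7: C, bond orders sum to 4 (valence 4) → 0 H
  atom 8: C, bond orders sum to 4 (valence 4) → 0 H
  atom 9: C, bond orders sum to 3 (valence 4) → 1 H
  atom 10: Br (halogen, monovalent) → 0 H
  atom 11: C, bond orders sum to 2 (valence 4) → 2 H
  atom 12: C, bond orders sum to 2 (valence 4) → 2 H
  atom 13: C, bond orders sum to 2 (valence 4) → 2 H
  atom 14: C, bond orders sum to 4 (valence 4) → 0 H
  atom 15: O, bond orders sum to 2 (valence 2) → 0 H
  atom 16: C, bond orders sum to 3 (valence 4) → 1 H
  atom 17: C, bond orders sum to 3 (valence 4) → 1 H
  atom 18: O, bond orders sum to 2 (valence 2) → 0 H
  atom 19: C, bond orders sum to 4 (valence 4) → 0 H
  atom 20: Cl (halogen, monovalent) → 0 H
  atom 21: C, bond orders sum to 4 (valence 4) → 0 H
  atom 22: C, bond orders sum to 1 (valence 4) → 3 H
  atom 23: C, bond orders sum to 4 (valence 4) → 0 H
  atom 24: N, bond orders sum to 3 (valence 3) → 0 H
Total hydrogens: 18.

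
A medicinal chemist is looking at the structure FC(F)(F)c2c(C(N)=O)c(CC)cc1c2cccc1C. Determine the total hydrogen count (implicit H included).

Walk through each heavy atom and fill implicit hydrogens from standard valence (C 4, N 3, O 2, S 2, halogen 1); for lowercase aromatic atoms, an aromatic c carries 1 H when it has two neighbours and 0 H with three, and aromatic n carries 0 H:
  atom 1: F (halogen, monovalent) → 0 H
  atom 2: C, bond orders sum to 4 (valence 4) → 0 H
  atom 3: F (halogen, monovalent) → 0 H
  atom 4: F (halogen, monovalent) → 0 H
  atom 5: aromatic c, 3 neighbours → 0 H
  atom 6: aromatic c, 3 neighbours → 0 H
  atom 7: C, bond orders sum to 4 (valence 4) → 0 H
  atom 8: N, bond orders sum to 1 (valence 3) → 2 H
  atom 9: O, bond orders sum to 2 (valence 2) → 0 H
  atom 10: aromatic c, 3 neighbours → 0 H
  atom 11: C, bond orders sum to 2 (valence 4) → 2 H
  atom 12: C, bond orders sum to 1 (valence 4) → 3 H
  atom 13: aromatic c, 2 neighbours → 1 H
  atom 14: aromatic c, 3 neighbours → 0 H
  atom 15: aromatic c, 3 neighbours → 0 H
  atom 16: aromatic c, 2 neighbours → 1 H
  atom 17: aromatic c, 2 neighbours → 1 H
  atom 18: aromatic c, 2 neighbours → 1 H
  atom 19: aromatic c, 3 neighbours → 0 H
  atom 20: C, bond orders sum to 1 (valence 4) → 3 H
Total hydrogens: 14.

14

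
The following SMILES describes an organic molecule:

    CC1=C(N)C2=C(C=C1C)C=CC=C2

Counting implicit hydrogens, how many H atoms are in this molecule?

13

Walk through each heavy atom and fill implicit hydrogens from standard valence (C 4, N 3, O 2, S 2, halogen 1):
  atom 1: C, bond orders sum to 1 (valence 4) → 3 H
  atom 2: C, bond orders sum to 4 (valence 4) → 0 H
  atom 3: C, bond orders sum to 4 (valence 4) → 0 H
  atom 4: N, bond orders sum to 1 (valence 3) → 2 H
  atom 5: C, bond orders sum to 4 (valence 4) → 0 H
  atom 6: C, bond orders sum to 4 (valence 4) → 0 H
  atom 7: C, bond orders sum to 3 (valence 4) → 1 H
  atom 8: C, bond orders sum to 4 (valence 4) → 0 H
  atom 9: C, bond orders sum to 1 (valence 4) → 3 H
  atom 10: C, bond orders sum to 3 (valence 4) → 1 H
  atom 11: C, bond orders sum to 3 (valence 4) → 1 H
  atom 12: C, bond orders sum to 3 (valence 4) → 1 H
  atom 13: C, bond orders sum to 3 (valence 4) → 1 H
Total hydrogens: 13.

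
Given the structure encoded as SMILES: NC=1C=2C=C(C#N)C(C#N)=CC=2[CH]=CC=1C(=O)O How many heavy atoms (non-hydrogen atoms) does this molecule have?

18

Every atom symbol written in the SMILES (organic subset) is one heavy atom; implicit H are not written.
Heavy atoms by element → C:13, N:3, O:2.
Total: 18.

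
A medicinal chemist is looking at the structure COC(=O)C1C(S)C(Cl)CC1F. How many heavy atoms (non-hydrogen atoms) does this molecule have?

12

Every atom symbol written in the SMILES (organic subset) is one heavy atom; implicit H are not written.
Heavy atoms by element → C:7, Cl:1, F:1, O:2, S:1.
Total: 12.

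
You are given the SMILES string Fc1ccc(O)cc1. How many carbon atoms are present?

6

Count every carbon token in the SMILES (each C, including those in ring-closure positions and inside branches).
Carbon count: 6.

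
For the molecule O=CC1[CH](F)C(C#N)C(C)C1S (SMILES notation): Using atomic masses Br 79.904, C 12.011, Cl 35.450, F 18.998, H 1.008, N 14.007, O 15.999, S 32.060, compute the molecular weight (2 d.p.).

187.23 g/mol

First, the molecular formula is C8H10FNOS (counting implicit H from valence).
  C: 8 × 12.011 = 96.088
  F: 1 × 18.998 = 18.998
  H: 10 × 1.008 = 10.080
  N: 1 × 14.007 = 14.007
  O: 1 × 15.999 = 15.999
  S: 1 × 32.060 = 32.060
Sum: 8×12.011 + 1×18.998 + 10×1.008 + 1×14.007 + 1×15.999 + 1×32.060 = 187.232 → 187.23 g/mol.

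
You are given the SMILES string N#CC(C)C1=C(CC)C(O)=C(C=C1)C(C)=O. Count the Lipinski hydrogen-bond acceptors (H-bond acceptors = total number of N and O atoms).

3

N atoms: 1; O atoms: 2.
Lipinski HBA = 1 + 2 = 3.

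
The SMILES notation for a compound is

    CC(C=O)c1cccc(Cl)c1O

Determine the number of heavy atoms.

12

Every atom symbol written in the SMILES (organic subset) is one heavy atom; implicit H are not written.
Heavy atoms by element → C:9, Cl:1, O:2.
Total: 12.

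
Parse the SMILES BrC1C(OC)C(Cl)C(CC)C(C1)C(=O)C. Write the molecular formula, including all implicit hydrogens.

C11H18BrClO2

Walk through each heavy atom and fill implicit hydrogens from standard valence (C 4, N 3, O 2, S 2, halogen 1):
  atom 1: Br (halogen, monovalent) → 0 H
  atom 2: C, bond orders sum to 3 (valence 4) → 1 H
  atom 3: C, bond orders sum to 3 (valence 4) → 1 H
  atom 4: O, bond orders sum to 2 (valence 2) → 0 H
  atom 5: C, bond orders sum to 1 (valence 4) → 3 H
  atom 6: C, bond orders sum to 3 (valence 4) → 1 H
  atom 7: Cl (halogen, monovalent) → 0 H
  atom 8: C, bond orders sum to 3 (valence 4) → 1 H
  atom 9: C, bond orders sum to 2 (valence 4) → 2 H
  atom 10: C, bond orders sum to 1 (valence 4) → 3 H
  atom 11: C, bond orders sum to 3 (valence 4) → 1 H
  atom 12: C, bond orders sum to 2 (valence 4) → 2 H
  atom 13: C, bond orders sum to 4 (valence 4) → 0 H
  atom 14: O, bond orders sum to 2 (valence 2) → 0 H
  atom 15: C, bond orders sum to 1 (valence 4) → 3 H
Totals → C:11, H:18, Br:1, Cl:1, O:2.
In Hill order: C11H18BrClO2.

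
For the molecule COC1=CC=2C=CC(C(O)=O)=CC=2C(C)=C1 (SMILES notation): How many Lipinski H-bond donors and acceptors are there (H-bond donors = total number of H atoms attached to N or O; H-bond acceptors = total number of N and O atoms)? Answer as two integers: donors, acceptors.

1, 3

Donors: find every N or O and count the H atoms it carries.
  atom 2 (O): bond orders sum to 2 → 0 H
  atom 10 (O): bond orders sum to 1 → 1 H
  atom 11 (O): bond orders sum to 2 → 0 H
Lipinski HBD = 1.
Acceptors: N atoms = 0, O atoms = 3 → HBA = 3.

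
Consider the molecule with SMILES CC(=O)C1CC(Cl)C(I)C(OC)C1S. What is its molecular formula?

Walk through each heavy atom and fill implicit hydrogens from standard valence (C 4, N 3, O 2, S 2, halogen 1):
  atom 1: C, bond orders sum to 1 (valence 4) → 3 H
  atom 2: C, bond orders sum to 4 (valence 4) → 0 H
  atom 3: O, bond orders sum to 2 (valence 2) → 0 H
  atom 4: C, bond orders sum to 3 (valence 4) → 1 H
  atom 5: C, bond orders sum to 2 (valence 4) → 2 H
  atom 6: C, bond orders sum to 3 (valence 4) → 1 H
  atom 7: Cl (halogen, monovalent) → 0 H
  atom 8: C, bond orders sum to 3 (valence 4) → 1 H
  atom 9: I (halogen, monovalent) → 0 H
  atom 10: C, bond orders sum to 3 (valence 4) → 1 H
  atom 11: O, bond orders sum to 2 (valence 2) → 0 H
  atom 12: C, bond orders sum to 1 (valence 4) → 3 H
  atom 13: C, bond orders sum to 3 (valence 4) → 1 H
  atom 14: S, bond orders sum to 1 (valence 2) → 1 H
Totals → C:9, H:14, Cl:1, I:1, O:2, S:1.
In Hill order: C9H14ClIO2S.

C9H14ClIO2S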